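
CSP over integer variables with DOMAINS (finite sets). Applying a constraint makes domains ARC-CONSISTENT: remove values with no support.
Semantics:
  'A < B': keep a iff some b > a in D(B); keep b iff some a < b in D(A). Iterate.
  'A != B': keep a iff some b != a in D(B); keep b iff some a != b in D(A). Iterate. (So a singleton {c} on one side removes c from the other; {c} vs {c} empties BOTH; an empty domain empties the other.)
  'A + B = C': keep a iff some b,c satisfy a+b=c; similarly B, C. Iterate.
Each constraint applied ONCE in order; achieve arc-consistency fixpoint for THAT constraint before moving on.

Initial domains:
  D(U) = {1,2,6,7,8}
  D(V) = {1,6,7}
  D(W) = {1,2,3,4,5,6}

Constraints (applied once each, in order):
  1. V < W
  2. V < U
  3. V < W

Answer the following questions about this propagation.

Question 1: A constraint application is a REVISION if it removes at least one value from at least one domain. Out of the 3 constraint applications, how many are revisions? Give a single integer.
Constraint 1 (V < W) on D(V)={1,6,7} D(W)={1,2,3,4,5,6}: V {1,6,7}->{1}; W {1,2,3,4,5,6}->{2,3,4,5,6} => REVISION
Constraint 2 (V < U) on D(V)={1} D(U)={1,2,6,7,8}: U {1,2,6,7,8}->{2,6,7,8} => REVISION
Constraint 3 (V < W) on D(V)={1} D(W)={2,3,4,5,6}: no change => not a revision
Total revisions = 2

Answer: 2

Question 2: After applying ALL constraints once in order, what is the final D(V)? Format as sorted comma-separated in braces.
Answer: {1}

Derivation:
Constraint 1 (V < W) on D(V)={1,6,7} D(W)={1,2,3,4,5,6}: V {1,6,7}->{1}; W {1,2,3,4,5,6}->{2,3,4,5,6}
Constraint 2 (V < U) on D(V)={1} D(U)={1,2,6,7,8}: U {1,2,6,7,8}->{2,6,7,8}
Constraint 3 (V < W) on D(V)={1} D(W)={2,3,4,5,6}: no change
So after all 3 constraints: D(V) = {1}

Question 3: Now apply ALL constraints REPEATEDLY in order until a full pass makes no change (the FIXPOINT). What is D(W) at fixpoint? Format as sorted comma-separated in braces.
Answer: {2,3,4,5,6}

Derivation:
pass 0 (initial): D(W)={1,2,3,4,5,6}
pass 1: U {1,2,6,7,8}->{2,6,7,8}; V {1,6,7}->{1}; W {1,2,3,4,5,6}->{2,3,4,5,6}
pass 2: no change
Fixpoint after 2 passes: D(W) = {2,3,4,5,6}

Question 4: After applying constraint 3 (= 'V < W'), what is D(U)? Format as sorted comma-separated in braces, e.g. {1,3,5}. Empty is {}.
Constraint 1 (V < W) on D(V)={1,6,7} D(W)={1,2,3,4,5,6}: V {1,6,7}->{1}; W {1,2,3,4,5,6}->{2,3,4,5,6}
Constraint 2 (V < U) on D(V)={1} D(U)={1,2,6,7,8}: U {1,2,6,7,8}->{2,6,7,8}
Constraint 3 (V < W) on D(V)={1} D(W)={2,3,4,5,6}: no change
So after constraint 3: D(U) = {2,6,7,8}

Answer: {2,6,7,8}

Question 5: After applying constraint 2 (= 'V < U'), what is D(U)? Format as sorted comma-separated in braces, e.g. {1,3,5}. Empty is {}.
Answer: {2,6,7,8}

Derivation:
Constraint 1 (V < W) on D(V)={1,6,7} D(W)={1,2,3,4,5,6}: V {1,6,7}->{1}; W {1,2,3,4,5,6}->{2,3,4,5,6}
Constraint 2 (V < U) on D(V)={1} D(U)={1,2,6,7,8}: U {1,2,6,7,8}->{2,6,7,8}
So after constraint 2: D(U) = {2,6,7,8}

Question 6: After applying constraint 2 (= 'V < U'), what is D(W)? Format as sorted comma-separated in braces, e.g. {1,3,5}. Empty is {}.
Answer: {2,3,4,5,6}

Derivation:
Constraint 1 (V < W) on D(V)={1,6,7} D(W)={1,2,3,4,5,6}: V {1,6,7}->{1}; W {1,2,3,4,5,6}->{2,3,4,5,6}
Constraint 2 (V < U) on D(V)={1} D(U)={1,2,6,7,8}: U {1,2,6,7,8}->{2,6,7,8}
So after constraint 2: D(W) = {2,3,4,5,6}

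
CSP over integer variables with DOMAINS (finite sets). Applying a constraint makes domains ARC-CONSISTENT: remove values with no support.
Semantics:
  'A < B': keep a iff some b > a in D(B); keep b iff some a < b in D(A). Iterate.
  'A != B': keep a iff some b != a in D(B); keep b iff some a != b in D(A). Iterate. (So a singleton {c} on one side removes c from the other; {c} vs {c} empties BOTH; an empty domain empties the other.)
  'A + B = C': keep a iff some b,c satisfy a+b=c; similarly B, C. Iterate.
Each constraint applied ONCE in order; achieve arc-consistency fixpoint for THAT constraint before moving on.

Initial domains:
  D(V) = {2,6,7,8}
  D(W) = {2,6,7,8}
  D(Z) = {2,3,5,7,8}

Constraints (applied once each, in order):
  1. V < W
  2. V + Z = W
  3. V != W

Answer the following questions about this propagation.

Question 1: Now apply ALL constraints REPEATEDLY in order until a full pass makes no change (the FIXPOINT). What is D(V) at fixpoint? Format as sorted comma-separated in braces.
pass 0 (initial): D(V)={2,6,7,8}
pass 1: V {2,6,7,8}->{2,6}; W {2,6,7,8}->{7,8}; Z {2,3,5,7,8}->{2,5}
pass 2: no change
Fixpoint after 2 passes: D(V) = {2,6}

Answer: {2,6}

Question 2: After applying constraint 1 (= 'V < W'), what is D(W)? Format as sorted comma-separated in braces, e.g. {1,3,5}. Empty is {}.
Answer: {6,7,8}

Derivation:
Constraint 1 (V < W) on D(V)={2,6,7,8} D(W)={2,6,7,8}: V {2,6,7,8}->{2,6,7}; W {2,6,7,8}->{6,7,8}
So after constraint 1: D(W) = {6,7,8}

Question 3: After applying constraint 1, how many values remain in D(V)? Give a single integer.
Answer: 3

Derivation:
Constraint 1 (V < W) on D(V)={2,6,7,8} D(W)={2,6,7,8}: V {2,6,7,8}->{2,6,7}; W {2,6,7,8}->{6,7,8}
So after constraint 1: D(V)={2,6,7}, size = 3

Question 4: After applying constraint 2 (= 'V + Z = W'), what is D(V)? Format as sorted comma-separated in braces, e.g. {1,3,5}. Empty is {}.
Constraint 1 (V < W) on D(V)={2,6,7,8} D(W)={2,6,7,8}: V {2,6,7,8}->{2,6,7}; W {2,6,7,8}->{6,7,8}
Constraint 2 (V + Z = W) on D(V)={2,6,7} D(Z)={2,3,5,7,8} D(W)={6,7,8}: V {2,6,7}->{2,6}; Z {2,3,5,7,8}->{2,5}; W {6,7,8}->{7,8}
So after constraint 2: D(V) = {2,6}

Answer: {2,6}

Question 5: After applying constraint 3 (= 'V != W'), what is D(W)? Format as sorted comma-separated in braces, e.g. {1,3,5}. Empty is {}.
Answer: {7,8}

Derivation:
Constraint 1 (V < W) on D(V)={2,6,7,8} D(W)={2,6,7,8}: V {2,6,7,8}->{2,6,7}; W {2,6,7,8}->{6,7,8}
Constraint 2 (V + Z = W) on D(V)={2,6,7} D(Z)={2,3,5,7,8} D(W)={6,7,8}: V {2,6,7}->{2,6}; Z {2,3,5,7,8}->{2,5}; W {6,7,8}->{7,8}
Constraint 3 (V != W) on D(V)={2,6} D(W)={7,8}: no change
So after constraint 3: D(W) = {7,8}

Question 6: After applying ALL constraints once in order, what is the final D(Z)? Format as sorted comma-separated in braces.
Constraint 1 (V < W) on D(V)={2,6,7,8} D(W)={2,6,7,8}: V {2,6,7,8}->{2,6,7}; W {2,6,7,8}->{6,7,8}
Constraint 2 (V + Z = W) on D(V)={2,6,7} D(Z)={2,3,5,7,8} D(W)={6,7,8}: V {2,6,7}->{2,6}; Z {2,3,5,7,8}->{2,5}; W {6,7,8}->{7,8}
Constraint 3 (V != W) on D(V)={2,6} D(W)={7,8}: no change
So after all 3 constraints: D(Z) = {2,5}

Answer: {2,5}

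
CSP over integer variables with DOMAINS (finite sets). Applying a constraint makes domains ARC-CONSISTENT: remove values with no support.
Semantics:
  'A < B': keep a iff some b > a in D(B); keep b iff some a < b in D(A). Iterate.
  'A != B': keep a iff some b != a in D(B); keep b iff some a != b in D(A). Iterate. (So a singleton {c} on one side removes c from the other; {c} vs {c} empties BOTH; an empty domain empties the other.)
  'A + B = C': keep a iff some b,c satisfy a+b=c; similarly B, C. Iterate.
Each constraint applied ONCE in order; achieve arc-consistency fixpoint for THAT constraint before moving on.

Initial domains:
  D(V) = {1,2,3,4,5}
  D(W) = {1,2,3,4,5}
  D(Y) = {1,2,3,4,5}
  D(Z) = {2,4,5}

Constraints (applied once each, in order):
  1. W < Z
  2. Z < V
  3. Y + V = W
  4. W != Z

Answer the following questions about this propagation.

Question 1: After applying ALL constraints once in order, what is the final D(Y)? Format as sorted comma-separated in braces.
Answer: {1}

Derivation:
Constraint 1 (W < Z) on D(W)={1,2,3,4,5} D(Z)={2,4,5}: W {1,2,3,4,5}->{1,2,3,4}
Constraint 2 (Z < V) on D(Z)={2,4,5} D(V)={1,2,3,4,5}: Z {2,4,5}->{2,4}; V {1,2,3,4,5}->{3,4,5}
Constraint 3 (Y + V = W) on D(Y)={1,2,3,4,5} D(V)={3,4,5} D(W)={1,2,3,4}: Y {1,2,3,4,5}->{1}; V {3,4,5}->{3}; W {1,2,3,4}->{4}
Constraint 4 (W != Z) on D(W)={4} D(Z)={2,4}: Z {2,4}->{2}
So after all 4 constraints: D(Y) = {1}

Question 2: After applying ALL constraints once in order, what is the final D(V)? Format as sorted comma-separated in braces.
Answer: {3}

Derivation:
Constraint 1 (W < Z) on D(W)={1,2,3,4,5} D(Z)={2,4,5}: W {1,2,3,4,5}->{1,2,3,4}
Constraint 2 (Z < V) on D(Z)={2,4,5} D(V)={1,2,3,4,5}: Z {2,4,5}->{2,4}; V {1,2,3,4,5}->{3,4,5}
Constraint 3 (Y + V = W) on D(Y)={1,2,3,4,5} D(V)={3,4,5} D(W)={1,2,3,4}: Y {1,2,3,4,5}->{1}; V {3,4,5}->{3}; W {1,2,3,4}->{4}
Constraint 4 (W != Z) on D(W)={4} D(Z)={2,4}: Z {2,4}->{2}
So after all 4 constraints: D(V) = {3}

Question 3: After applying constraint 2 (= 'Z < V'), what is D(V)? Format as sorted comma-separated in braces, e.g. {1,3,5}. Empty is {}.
Answer: {3,4,5}

Derivation:
Constraint 1 (W < Z) on D(W)={1,2,3,4,5} D(Z)={2,4,5}: W {1,2,3,4,5}->{1,2,3,4}
Constraint 2 (Z < V) on D(Z)={2,4,5} D(V)={1,2,3,4,5}: Z {2,4,5}->{2,4}; V {1,2,3,4,5}->{3,4,5}
So after constraint 2: D(V) = {3,4,5}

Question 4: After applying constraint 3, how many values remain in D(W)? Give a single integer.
Answer: 1

Derivation:
Constraint 1 (W < Z) on D(W)={1,2,3,4,5} D(Z)={2,4,5}: W {1,2,3,4,5}->{1,2,3,4}
Constraint 2 (Z < V) on D(Z)={2,4,5} D(V)={1,2,3,4,5}: Z {2,4,5}->{2,4}; V {1,2,3,4,5}->{3,4,5}
Constraint 3 (Y + V = W) on D(Y)={1,2,3,4,5} D(V)={3,4,5} D(W)={1,2,3,4}: Y {1,2,3,4,5}->{1}; V {3,4,5}->{3}; W {1,2,3,4}->{4}
So after constraint 3: D(W)={4}, size = 1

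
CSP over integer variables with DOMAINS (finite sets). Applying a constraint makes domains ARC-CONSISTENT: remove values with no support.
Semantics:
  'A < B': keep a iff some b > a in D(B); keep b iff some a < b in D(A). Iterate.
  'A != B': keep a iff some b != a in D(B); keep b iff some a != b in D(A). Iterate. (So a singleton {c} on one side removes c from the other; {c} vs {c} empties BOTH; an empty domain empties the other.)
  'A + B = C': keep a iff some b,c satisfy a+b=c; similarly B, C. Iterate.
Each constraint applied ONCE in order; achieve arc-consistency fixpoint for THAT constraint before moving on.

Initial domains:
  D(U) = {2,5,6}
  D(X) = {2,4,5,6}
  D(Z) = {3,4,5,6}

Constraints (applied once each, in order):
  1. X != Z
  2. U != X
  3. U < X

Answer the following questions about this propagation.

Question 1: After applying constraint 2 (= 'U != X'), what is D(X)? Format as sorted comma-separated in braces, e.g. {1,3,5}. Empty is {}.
Constraint 1 (X != Z) on D(X)={2,4,5,6} D(Z)={3,4,5,6}: no change
Constraint 2 (U != X) on D(U)={2,5,6} D(X)={2,4,5,6}: no change
So after constraint 2: D(X) = {2,4,5,6}

Answer: {2,4,5,6}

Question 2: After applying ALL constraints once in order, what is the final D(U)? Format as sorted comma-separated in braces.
Constraint 1 (X != Z) on D(X)={2,4,5,6} D(Z)={3,4,5,6}: no change
Constraint 2 (U != X) on D(U)={2,5,6} D(X)={2,4,5,6}: no change
Constraint 3 (U < X) on D(U)={2,5,6} D(X)={2,4,5,6}: U {2,5,6}->{2,5}; X {2,4,5,6}->{4,5,6}
So after all 3 constraints: D(U) = {2,5}

Answer: {2,5}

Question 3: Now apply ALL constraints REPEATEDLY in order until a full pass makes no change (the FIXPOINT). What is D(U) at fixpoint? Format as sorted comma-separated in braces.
pass 0 (initial): D(U)={2,5,6}
pass 1: U {2,5,6}->{2,5}; X {2,4,5,6}->{4,5,6}
pass 2: no change
Fixpoint after 2 passes: D(U) = {2,5}

Answer: {2,5}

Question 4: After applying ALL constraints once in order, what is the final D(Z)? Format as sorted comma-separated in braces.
Answer: {3,4,5,6}

Derivation:
Constraint 1 (X != Z) on D(X)={2,4,5,6} D(Z)={3,4,5,6}: no change
Constraint 2 (U != X) on D(U)={2,5,6} D(X)={2,4,5,6}: no change
Constraint 3 (U < X) on D(U)={2,5,6} D(X)={2,4,5,6}: U {2,5,6}->{2,5}; X {2,4,5,6}->{4,5,6}
So after all 3 constraints: D(Z) = {3,4,5,6}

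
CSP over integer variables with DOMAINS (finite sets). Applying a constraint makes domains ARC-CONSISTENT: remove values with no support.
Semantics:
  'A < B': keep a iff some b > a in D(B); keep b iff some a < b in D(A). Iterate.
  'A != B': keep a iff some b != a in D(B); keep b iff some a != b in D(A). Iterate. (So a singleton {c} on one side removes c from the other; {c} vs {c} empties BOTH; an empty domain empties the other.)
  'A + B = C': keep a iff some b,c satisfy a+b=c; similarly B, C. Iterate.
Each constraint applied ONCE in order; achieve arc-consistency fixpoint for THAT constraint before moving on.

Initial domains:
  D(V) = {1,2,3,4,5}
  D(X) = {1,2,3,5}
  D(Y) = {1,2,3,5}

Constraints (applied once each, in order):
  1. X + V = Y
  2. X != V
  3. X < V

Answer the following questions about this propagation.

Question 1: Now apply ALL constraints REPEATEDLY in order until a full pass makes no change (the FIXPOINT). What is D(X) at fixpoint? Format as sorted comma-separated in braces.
Answer: {1,2,3}

Derivation:
pass 0 (initial): D(X)={1,2,3,5}
pass 1: V {1,2,3,4,5}->{2,3,4}; X {1,2,3,5}->{1,2,3}; Y {1,2,3,5}->{2,3,5}
pass 2: Y {2,3,5}->{3,5}
pass 3: no change
Fixpoint after 3 passes: D(X) = {1,2,3}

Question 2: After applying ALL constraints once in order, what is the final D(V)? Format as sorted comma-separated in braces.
Answer: {2,3,4}

Derivation:
Constraint 1 (X + V = Y) on D(X)={1,2,3,5} D(V)={1,2,3,4,5} D(Y)={1,2,3,5}: X {1,2,3,5}->{1,2,3}; V {1,2,3,4,5}->{1,2,3,4}; Y {1,2,3,5}->{2,3,5}
Constraint 2 (X != V) on D(X)={1,2,3} D(V)={1,2,3,4}: no change
Constraint 3 (X < V) on D(X)={1,2,3} D(V)={1,2,3,4}: V {1,2,3,4}->{2,3,4}
So after all 3 constraints: D(V) = {2,3,4}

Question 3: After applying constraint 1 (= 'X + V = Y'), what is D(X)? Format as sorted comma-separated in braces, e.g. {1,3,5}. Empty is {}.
Constraint 1 (X + V = Y) on D(X)={1,2,3,5} D(V)={1,2,3,4,5} D(Y)={1,2,3,5}: X {1,2,3,5}->{1,2,3}; V {1,2,3,4,5}->{1,2,3,4}; Y {1,2,3,5}->{2,3,5}
So after constraint 1: D(X) = {1,2,3}

Answer: {1,2,3}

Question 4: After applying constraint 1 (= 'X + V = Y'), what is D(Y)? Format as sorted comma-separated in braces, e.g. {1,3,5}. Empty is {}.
Answer: {2,3,5}

Derivation:
Constraint 1 (X + V = Y) on D(X)={1,2,3,5} D(V)={1,2,3,4,5} D(Y)={1,2,3,5}: X {1,2,3,5}->{1,2,3}; V {1,2,3,4,5}->{1,2,3,4}; Y {1,2,3,5}->{2,3,5}
So after constraint 1: D(Y) = {2,3,5}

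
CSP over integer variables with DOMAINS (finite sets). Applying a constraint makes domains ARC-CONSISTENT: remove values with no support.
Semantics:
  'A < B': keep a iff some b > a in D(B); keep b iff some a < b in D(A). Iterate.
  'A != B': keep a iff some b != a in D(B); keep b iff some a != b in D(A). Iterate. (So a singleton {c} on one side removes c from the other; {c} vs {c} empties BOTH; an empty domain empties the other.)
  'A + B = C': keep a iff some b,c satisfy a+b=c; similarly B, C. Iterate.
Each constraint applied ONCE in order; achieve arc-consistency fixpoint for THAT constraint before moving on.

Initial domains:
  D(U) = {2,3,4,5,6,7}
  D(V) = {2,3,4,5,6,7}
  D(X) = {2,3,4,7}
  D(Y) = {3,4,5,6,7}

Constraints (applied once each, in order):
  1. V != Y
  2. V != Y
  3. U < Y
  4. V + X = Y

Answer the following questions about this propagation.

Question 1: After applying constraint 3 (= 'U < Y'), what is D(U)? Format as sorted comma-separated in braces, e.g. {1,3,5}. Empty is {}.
Constraint 1 (V != Y) on D(V)={2,3,4,5,6,7} D(Y)={3,4,5,6,7}: no change
Constraint 2 (V != Y) on D(V)={2,3,4,5,6,7} D(Y)={3,4,5,6,7}: no change
Constraint 3 (U < Y) on D(U)={2,3,4,5,6,7} D(Y)={3,4,5,6,7}: U {2,3,4,5,6,7}->{2,3,4,5,6}
So after constraint 3: D(U) = {2,3,4,5,6}

Answer: {2,3,4,5,6}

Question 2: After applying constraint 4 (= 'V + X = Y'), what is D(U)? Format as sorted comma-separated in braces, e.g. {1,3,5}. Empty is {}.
Answer: {2,3,4,5,6}

Derivation:
Constraint 1 (V != Y) on D(V)={2,3,4,5,6,7} D(Y)={3,4,5,6,7}: no change
Constraint 2 (V != Y) on D(V)={2,3,4,5,6,7} D(Y)={3,4,5,6,7}: no change
Constraint 3 (U < Y) on D(U)={2,3,4,5,6,7} D(Y)={3,4,5,6,7}: U {2,3,4,5,6,7}->{2,3,4,5,6}
Constraint 4 (V + X = Y) on D(V)={2,3,4,5,6,7} D(X)={2,3,4,7} D(Y)={3,4,5,6,7}: V {2,3,4,5,6,7}->{2,3,4,5}; X {2,3,4,7}->{2,3,4}; Y {3,4,5,6,7}->{4,5,6,7}
So after constraint 4: D(U) = {2,3,4,5,6}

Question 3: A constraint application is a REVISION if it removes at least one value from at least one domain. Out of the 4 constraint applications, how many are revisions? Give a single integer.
Answer: 2

Derivation:
Constraint 1 (V != Y) on D(V)={2,3,4,5,6,7} D(Y)={3,4,5,6,7}: no change => not a revision
Constraint 2 (V != Y) on D(V)={2,3,4,5,6,7} D(Y)={3,4,5,6,7}: no change => not a revision
Constraint 3 (U < Y) on D(U)={2,3,4,5,6,7} D(Y)={3,4,5,6,7}: U {2,3,4,5,6,7}->{2,3,4,5,6} => REVISION
Constraint 4 (V + X = Y) on D(V)={2,3,4,5,6,7} D(X)={2,3,4,7} D(Y)={3,4,5,6,7}: V {2,3,4,5,6,7}->{2,3,4,5}; X {2,3,4,7}->{2,3,4}; Y {3,4,5,6,7}->{4,5,6,7} => REVISION
Total revisions = 2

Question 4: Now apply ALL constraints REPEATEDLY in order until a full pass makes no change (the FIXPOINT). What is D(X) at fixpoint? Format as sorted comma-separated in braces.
Answer: {2,3,4}

Derivation:
pass 0 (initial): D(X)={2,3,4,7}
pass 1: U {2,3,4,5,6,7}->{2,3,4,5,6}; V {2,3,4,5,6,7}->{2,3,4,5}; X {2,3,4,7}->{2,3,4}; Y {3,4,5,6,7}->{4,5,6,7}
pass 2: no change
Fixpoint after 2 passes: D(X) = {2,3,4}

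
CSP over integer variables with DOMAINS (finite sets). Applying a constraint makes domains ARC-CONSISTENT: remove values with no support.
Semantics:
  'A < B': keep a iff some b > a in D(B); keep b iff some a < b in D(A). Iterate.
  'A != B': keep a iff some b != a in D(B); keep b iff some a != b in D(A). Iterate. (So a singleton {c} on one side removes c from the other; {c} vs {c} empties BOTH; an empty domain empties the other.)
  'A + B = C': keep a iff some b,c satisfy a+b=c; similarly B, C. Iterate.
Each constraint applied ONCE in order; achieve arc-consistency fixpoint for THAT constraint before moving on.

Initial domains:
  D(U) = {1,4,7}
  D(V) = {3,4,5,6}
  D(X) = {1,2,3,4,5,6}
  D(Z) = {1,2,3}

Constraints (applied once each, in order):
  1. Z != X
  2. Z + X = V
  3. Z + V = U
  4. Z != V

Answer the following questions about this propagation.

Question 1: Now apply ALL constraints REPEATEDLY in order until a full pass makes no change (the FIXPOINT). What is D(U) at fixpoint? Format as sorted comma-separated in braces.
pass 0 (initial): D(U)={1,4,7}
pass 1: U {1,4,7}->{4,7}; X {1,2,3,4,5,6}->{1,2,3,4,5}
pass 2: no change
Fixpoint after 2 passes: D(U) = {4,7}

Answer: {4,7}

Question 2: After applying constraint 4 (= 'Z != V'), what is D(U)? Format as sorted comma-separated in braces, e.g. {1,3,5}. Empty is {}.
Answer: {4,7}

Derivation:
Constraint 1 (Z != X) on D(Z)={1,2,3} D(X)={1,2,3,4,5,6}: no change
Constraint 2 (Z + X = V) on D(Z)={1,2,3} D(X)={1,2,3,4,5,6} D(V)={3,4,5,6}: X {1,2,3,4,5,6}->{1,2,3,4,5}
Constraint 3 (Z + V = U) on D(Z)={1,2,3} D(V)={3,4,5,6} D(U)={1,4,7}: U {1,4,7}->{4,7}
Constraint 4 (Z != V) on D(Z)={1,2,3} D(V)={3,4,5,6}: no change
So after constraint 4: D(U) = {4,7}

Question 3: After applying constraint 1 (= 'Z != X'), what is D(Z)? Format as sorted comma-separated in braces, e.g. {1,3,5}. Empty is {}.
Answer: {1,2,3}

Derivation:
Constraint 1 (Z != X) on D(Z)={1,2,3} D(X)={1,2,3,4,5,6}: no change
So after constraint 1: D(Z) = {1,2,3}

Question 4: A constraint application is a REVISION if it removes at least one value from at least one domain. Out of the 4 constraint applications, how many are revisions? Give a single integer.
Constraint 1 (Z != X) on D(Z)={1,2,3} D(X)={1,2,3,4,5,6}: no change => not a revision
Constraint 2 (Z + X = V) on D(Z)={1,2,3} D(X)={1,2,3,4,5,6} D(V)={3,4,5,6}: X {1,2,3,4,5,6}->{1,2,3,4,5} => REVISION
Constraint 3 (Z + V = U) on D(Z)={1,2,3} D(V)={3,4,5,6} D(U)={1,4,7}: U {1,4,7}->{4,7} => REVISION
Constraint 4 (Z != V) on D(Z)={1,2,3} D(V)={3,4,5,6}: no change => not a revision
Total revisions = 2

Answer: 2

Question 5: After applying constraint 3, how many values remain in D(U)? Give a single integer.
Answer: 2

Derivation:
Constraint 1 (Z != X) on D(Z)={1,2,3} D(X)={1,2,3,4,5,6}: no change
Constraint 2 (Z + X = V) on D(Z)={1,2,3} D(X)={1,2,3,4,5,6} D(V)={3,4,5,6}: X {1,2,3,4,5,6}->{1,2,3,4,5}
Constraint 3 (Z + V = U) on D(Z)={1,2,3} D(V)={3,4,5,6} D(U)={1,4,7}: U {1,4,7}->{4,7}
So after constraint 3: D(U)={4,7}, size = 2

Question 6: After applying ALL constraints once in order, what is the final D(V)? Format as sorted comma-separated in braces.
Constraint 1 (Z != X) on D(Z)={1,2,3} D(X)={1,2,3,4,5,6}: no change
Constraint 2 (Z + X = V) on D(Z)={1,2,3} D(X)={1,2,3,4,5,6} D(V)={3,4,5,6}: X {1,2,3,4,5,6}->{1,2,3,4,5}
Constraint 3 (Z + V = U) on D(Z)={1,2,3} D(V)={3,4,5,6} D(U)={1,4,7}: U {1,4,7}->{4,7}
Constraint 4 (Z != V) on D(Z)={1,2,3} D(V)={3,4,5,6}: no change
So after all 4 constraints: D(V) = {3,4,5,6}

Answer: {3,4,5,6}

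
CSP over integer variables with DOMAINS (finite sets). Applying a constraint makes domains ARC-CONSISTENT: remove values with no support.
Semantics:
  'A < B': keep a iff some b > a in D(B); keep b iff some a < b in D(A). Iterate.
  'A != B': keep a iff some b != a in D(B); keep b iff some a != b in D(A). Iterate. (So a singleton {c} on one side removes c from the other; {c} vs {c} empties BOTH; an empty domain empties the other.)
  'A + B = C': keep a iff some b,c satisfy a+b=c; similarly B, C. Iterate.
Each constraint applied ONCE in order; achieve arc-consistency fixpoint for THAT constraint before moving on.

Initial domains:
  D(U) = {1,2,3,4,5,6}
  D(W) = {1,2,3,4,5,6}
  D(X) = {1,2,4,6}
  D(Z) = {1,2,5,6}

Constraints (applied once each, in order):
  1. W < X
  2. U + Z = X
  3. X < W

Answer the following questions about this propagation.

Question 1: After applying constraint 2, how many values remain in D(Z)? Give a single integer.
Answer: 3

Derivation:
Constraint 1 (W < X) on D(W)={1,2,3,4,5,6} D(X)={1,2,4,6}: W {1,2,3,4,5,6}->{1,2,3,4,5}; X {1,2,4,6}->{2,4,6}
Constraint 2 (U + Z = X) on D(U)={1,2,3,4,5,6} D(Z)={1,2,5,6} D(X)={2,4,6}: U {1,2,3,4,5,6}->{1,2,3,4,5}; Z {1,2,5,6}->{1,2,5}
So after constraint 2: D(Z)={1,2,5}, size = 3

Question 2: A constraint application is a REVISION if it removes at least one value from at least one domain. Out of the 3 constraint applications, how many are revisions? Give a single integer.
Constraint 1 (W < X) on D(W)={1,2,3,4,5,6} D(X)={1,2,4,6}: W {1,2,3,4,5,6}->{1,2,3,4,5}; X {1,2,4,6}->{2,4,6} => REVISION
Constraint 2 (U + Z = X) on D(U)={1,2,3,4,5,6} D(Z)={1,2,5,6} D(X)={2,4,6}: U {1,2,3,4,5,6}->{1,2,3,4,5}; Z {1,2,5,6}->{1,2,5} => REVISION
Constraint 3 (X < W) on D(X)={2,4,6} D(W)={1,2,3,4,5}: X {2,4,6}->{2,4}; W {1,2,3,4,5}->{3,4,5} => REVISION
Total revisions = 3

Answer: 3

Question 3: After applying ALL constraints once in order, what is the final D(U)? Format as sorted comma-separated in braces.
Answer: {1,2,3,4,5}

Derivation:
Constraint 1 (W < X) on D(W)={1,2,3,4,5,6} D(X)={1,2,4,6}: W {1,2,3,4,5,6}->{1,2,3,4,5}; X {1,2,4,6}->{2,4,6}
Constraint 2 (U + Z = X) on D(U)={1,2,3,4,5,6} D(Z)={1,2,5,6} D(X)={2,4,6}: U {1,2,3,4,5,6}->{1,2,3,4,5}; Z {1,2,5,6}->{1,2,5}
Constraint 3 (X < W) on D(X)={2,4,6} D(W)={1,2,3,4,5}: X {2,4,6}->{2,4}; W {1,2,3,4,5}->{3,4,5}
So after all 3 constraints: D(U) = {1,2,3,4,5}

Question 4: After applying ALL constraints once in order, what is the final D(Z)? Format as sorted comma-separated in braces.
Constraint 1 (W < X) on D(W)={1,2,3,4,5,6} D(X)={1,2,4,6}: W {1,2,3,4,5,6}->{1,2,3,4,5}; X {1,2,4,6}->{2,4,6}
Constraint 2 (U + Z = X) on D(U)={1,2,3,4,5,6} D(Z)={1,2,5,6} D(X)={2,4,6}: U {1,2,3,4,5,6}->{1,2,3,4,5}; Z {1,2,5,6}->{1,2,5}
Constraint 3 (X < W) on D(X)={2,4,6} D(W)={1,2,3,4,5}: X {2,4,6}->{2,4}; W {1,2,3,4,5}->{3,4,5}
So after all 3 constraints: D(Z) = {1,2,5}

Answer: {1,2,5}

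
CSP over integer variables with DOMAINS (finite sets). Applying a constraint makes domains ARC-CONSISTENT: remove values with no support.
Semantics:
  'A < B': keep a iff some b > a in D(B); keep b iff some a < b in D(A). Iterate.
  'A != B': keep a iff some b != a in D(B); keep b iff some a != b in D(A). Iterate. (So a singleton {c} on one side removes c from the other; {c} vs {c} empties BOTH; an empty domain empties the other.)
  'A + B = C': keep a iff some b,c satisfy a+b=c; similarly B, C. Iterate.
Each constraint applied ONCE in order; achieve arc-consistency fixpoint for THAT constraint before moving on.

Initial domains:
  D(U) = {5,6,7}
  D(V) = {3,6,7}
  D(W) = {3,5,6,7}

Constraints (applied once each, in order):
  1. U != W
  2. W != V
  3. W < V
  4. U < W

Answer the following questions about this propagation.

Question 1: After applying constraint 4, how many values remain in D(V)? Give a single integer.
Constraint 1 (U != W) on D(U)={5,6,7} D(W)={3,5,6,7}: no change
Constraint 2 (W != V) on D(W)={3,5,6,7} D(V)={3,6,7}: no change
Constraint 3 (W < V) on D(W)={3,5,6,7} D(V)={3,6,7}: W {3,5,6,7}->{3,5,6}; V {3,6,7}->{6,7}
Constraint 4 (U < W) on D(U)={5,6,7} D(W)={3,5,6}: U {5,6,7}->{5}; W {3,5,6}->{6}
So after constraint 4: D(V)={6,7}, size = 2

Answer: 2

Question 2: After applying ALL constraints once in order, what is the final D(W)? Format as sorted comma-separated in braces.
Answer: {6}

Derivation:
Constraint 1 (U != W) on D(U)={5,6,7} D(W)={3,5,6,7}: no change
Constraint 2 (W != V) on D(W)={3,5,6,7} D(V)={3,6,7}: no change
Constraint 3 (W < V) on D(W)={3,5,6,7} D(V)={3,6,7}: W {3,5,6,7}->{3,5,6}; V {3,6,7}->{6,7}
Constraint 4 (U < W) on D(U)={5,6,7} D(W)={3,5,6}: U {5,6,7}->{5}; W {3,5,6}->{6}
So after all 4 constraints: D(W) = {6}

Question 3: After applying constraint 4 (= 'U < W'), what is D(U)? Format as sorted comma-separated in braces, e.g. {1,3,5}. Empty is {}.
Answer: {5}

Derivation:
Constraint 1 (U != W) on D(U)={5,6,7} D(W)={3,5,6,7}: no change
Constraint 2 (W != V) on D(W)={3,5,6,7} D(V)={3,6,7}: no change
Constraint 3 (W < V) on D(W)={3,5,6,7} D(V)={3,6,7}: W {3,5,6,7}->{3,5,6}; V {3,6,7}->{6,7}
Constraint 4 (U < W) on D(U)={5,6,7} D(W)={3,5,6}: U {5,6,7}->{5}; W {3,5,6}->{6}
So after constraint 4: D(U) = {5}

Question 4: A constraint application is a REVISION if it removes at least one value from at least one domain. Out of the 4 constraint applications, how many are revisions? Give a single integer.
Answer: 2

Derivation:
Constraint 1 (U != W) on D(U)={5,6,7} D(W)={3,5,6,7}: no change => not a revision
Constraint 2 (W != V) on D(W)={3,5,6,7} D(V)={3,6,7}: no change => not a revision
Constraint 3 (W < V) on D(W)={3,5,6,7} D(V)={3,6,7}: W {3,5,6,7}->{3,5,6}; V {3,6,7}->{6,7} => REVISION
Constraint 4 (U < W) on D(U)={5,6,7} D(W)={3,5,6}: U {5,6,7}->{5}; W {3,5,6}->{6} => REVISION
Total revisions = 2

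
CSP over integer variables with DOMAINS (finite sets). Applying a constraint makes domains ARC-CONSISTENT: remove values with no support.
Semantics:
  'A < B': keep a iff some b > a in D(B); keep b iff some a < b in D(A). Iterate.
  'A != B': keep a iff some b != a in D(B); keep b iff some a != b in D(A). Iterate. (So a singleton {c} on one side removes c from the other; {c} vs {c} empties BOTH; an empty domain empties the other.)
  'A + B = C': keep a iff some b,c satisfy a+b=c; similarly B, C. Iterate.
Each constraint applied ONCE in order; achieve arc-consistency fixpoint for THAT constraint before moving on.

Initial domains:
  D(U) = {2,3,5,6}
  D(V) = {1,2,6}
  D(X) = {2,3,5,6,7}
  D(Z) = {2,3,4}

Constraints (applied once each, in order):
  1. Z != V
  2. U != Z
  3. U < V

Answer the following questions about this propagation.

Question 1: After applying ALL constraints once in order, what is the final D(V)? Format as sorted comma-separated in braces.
Constraint 1 (Z != V) on D(Z)={2,3,4} D(V)={1,2,6}: no change
Constraint 2 (U != Z) on D(U)={2,3,5,6} D(Z)={2,3,4}: no change
Constraint 3 (U < V) on D(U)={2,3,5,6} D(V)={1,2,6}: U {2,3,5,6}->{2,3,5}; V {1,2,6}->{6}
So after all 3 constraints: D(V) = {6}

Answer: {6}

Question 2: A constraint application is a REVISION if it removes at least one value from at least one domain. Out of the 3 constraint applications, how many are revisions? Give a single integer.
Constraint 1 (Z != V) on D(Z)={2,3,4} D(V)={1,2,6}: no change => not a revision
Constraint 2 (U != Z) on D(U)={2,3,5,6} D(Z)={2,3,4}: no change => not a revision
Constraint 3 (U < V) on D(U)={2,3,5,6} D(V)={1,2,6}: U {2,3,5,6}->{2,3,5}; V {1,2,6}->{6} => REVISION
Total revisions = 1

Answer: 1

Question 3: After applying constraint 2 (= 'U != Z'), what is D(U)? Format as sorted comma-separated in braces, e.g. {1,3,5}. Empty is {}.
Constraint 1 (Z != V) on D(Z)={2,3,4} D(V)={1,2,6}: no change
Constraint 2 (U != Z) on D(U)={2,3,5,6} D(Z)={2,3,4}: no change
So after constraint 2: D(U) = {2,3,5,6}

Answer: {2,3,5,6}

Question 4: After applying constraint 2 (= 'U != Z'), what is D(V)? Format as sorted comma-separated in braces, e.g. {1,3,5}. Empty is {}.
Constraint 1 (Z != V) on D(Z)={2,3,4} D(V)={1,2,6}: no change
Constraint 2 (U != Z) on D(U)={2,3,5,6} D(Z)={2,3,4}: no change
So after constraint 2: D(V) = {1,2,6}

Answer: {1,2,6}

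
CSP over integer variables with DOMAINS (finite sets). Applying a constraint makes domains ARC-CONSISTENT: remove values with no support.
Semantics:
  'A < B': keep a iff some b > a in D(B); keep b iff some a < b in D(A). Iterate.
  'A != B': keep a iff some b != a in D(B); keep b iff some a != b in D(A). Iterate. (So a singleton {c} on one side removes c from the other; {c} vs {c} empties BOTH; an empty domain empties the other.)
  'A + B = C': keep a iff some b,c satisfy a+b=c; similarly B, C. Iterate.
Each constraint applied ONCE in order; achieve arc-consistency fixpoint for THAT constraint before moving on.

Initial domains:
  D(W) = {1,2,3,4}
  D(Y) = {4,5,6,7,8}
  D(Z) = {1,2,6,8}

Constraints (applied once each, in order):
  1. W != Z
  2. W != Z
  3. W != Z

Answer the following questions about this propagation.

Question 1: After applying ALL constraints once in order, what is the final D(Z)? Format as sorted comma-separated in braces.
Constraint 1 (W != Z) on D(W)={1,2,3,4} D(Z)={1,2,6,8}: no change
Constraint 2 (W != Z) on D(W)={1,2,3,4} D(Z)={1,2,6,8}: no change
Constraint 3 (W != Z) on D(W)={1,2,3,4} D(Z)={1,2,6,8}: no change
So after all 3 constraints: D(Z) = {1,2,6,8}

Answer: {1,2,6,8}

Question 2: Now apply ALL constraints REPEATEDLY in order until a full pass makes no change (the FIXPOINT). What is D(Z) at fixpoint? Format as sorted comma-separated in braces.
pass 0 (initial): D(Z)={1,2,6,8}
pass 1: no change
Fixpoint after 1 passes: D(Z) = {1,2,6,8}

Answer: {1,2,6,8}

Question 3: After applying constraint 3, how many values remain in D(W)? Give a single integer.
Answer: 4

Derivation:
Constraint 1 (W != Z) on D(W)={1,2,3,4} D(Z)={1,2,6,8}: no change
Constraint 2 (W != Z) on D(W)={1,2,3,4} D(Z)={1,2,6,8}: no change
Constraint 3 (W != Z) on D(W)={1,2,3,4} D(Z)={1,2,6,8}: no change
So after constraint 3: D(W)={1,2,3,4}, size = 4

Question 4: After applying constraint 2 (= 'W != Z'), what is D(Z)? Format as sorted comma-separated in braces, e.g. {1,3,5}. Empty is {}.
Constraint 1 (W != Z) on D(W)={1,2,3,4} D(Z)={1,2,6,8}: no change
Constraint 2 (W != Z) on D(W)={1,2,3,4} D(Z)={1,2,6,8}: no change
So after constraint 2: D(Z) = {1,2,6,8}

Answer: {1,2,6,8}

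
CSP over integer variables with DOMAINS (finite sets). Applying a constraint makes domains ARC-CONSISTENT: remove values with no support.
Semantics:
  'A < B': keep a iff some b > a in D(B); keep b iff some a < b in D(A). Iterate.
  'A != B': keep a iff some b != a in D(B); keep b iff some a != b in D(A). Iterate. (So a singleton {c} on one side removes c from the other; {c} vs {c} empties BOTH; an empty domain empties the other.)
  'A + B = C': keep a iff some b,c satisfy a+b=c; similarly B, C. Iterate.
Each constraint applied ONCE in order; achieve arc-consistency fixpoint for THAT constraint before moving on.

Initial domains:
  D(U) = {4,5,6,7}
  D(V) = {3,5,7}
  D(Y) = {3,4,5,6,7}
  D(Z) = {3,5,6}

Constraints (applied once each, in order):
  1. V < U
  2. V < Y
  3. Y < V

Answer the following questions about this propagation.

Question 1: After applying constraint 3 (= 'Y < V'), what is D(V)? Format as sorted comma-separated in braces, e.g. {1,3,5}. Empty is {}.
Answer: {5}

Derivation:
Constraint 1 (V < U) on D(V)={3,5,7} D(U)={4,5,6,7}: V {3,5,7}->{3,5}
Constraint 2 (V < Y) on D(V)={3,5} D(Y)={3,4,5,6,7}: Y {3,4,5,6,7}->{4,5,6,7}
Constraint 3 (Y < V) on D(Y)={4,5,6,7} D(V)={3,5}: Y {4,5,6,7}->{4}; V {3,5}->{5}
So after constraint 3: D(V) = {5}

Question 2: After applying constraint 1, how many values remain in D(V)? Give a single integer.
Answer: 2

Derivation:
Constraint 1 (V < U) on D(V)={3,5,7} D(U)={4,5,6,7}: V {3,5,7}->{3,5}
So after constraint 1: D(V)={3,5}, size = 2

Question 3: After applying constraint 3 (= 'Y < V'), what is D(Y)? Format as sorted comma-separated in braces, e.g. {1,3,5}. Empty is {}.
Answer: {4}

Derivation:
Constraint 1 (V < U) on D(V)={3,5,7} D(U)={4,5,6,7}: V {3,5,7}->{3,5}
Constraint 2 (V < Y) on D(V)={3,5} D(Y)={3,4,5,6,7}: Y {3,4,5,6,7}->{4,5,6,7}
Constraint 3 (Y < V) on D(Y)={4,5,6,7} D(V)={3,5}: Y {4,5,6,7}->{4}; V {3,5}->{5}
So after constraint 3: D(Y) = {4}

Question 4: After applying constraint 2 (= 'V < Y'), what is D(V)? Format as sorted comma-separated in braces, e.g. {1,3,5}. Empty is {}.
Answer: {3,5}

Derivation:
Constraint 1 (V < U) on D(V)={3,5,7} D(U)={4,5,6,7}: V {3,5,7}->{3,5}
Constraint 2 (V < Y) on D(V)={3,5} D(Y)={3,4,5,6,7}: Y {3,4,5,6,7}->{4,5,6,7}
So after constraint 2: D(V) = {3,5}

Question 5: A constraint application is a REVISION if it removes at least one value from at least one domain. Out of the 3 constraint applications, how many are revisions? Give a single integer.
Answer: 3

Derivation:
Constraint 1 (V < U) on D(V)={3,5,7} D(U)={4,5,6,7}: V {3,5,7}->{3,5} => REVISION
Constraint 2 (V < Y) on D(V)={3,5} D(Y)={3,4,5,6,7}: Y {3,4,5,6,7}->{4,5,6,7} => REVISION
Constraint 3 (Y < V) on D(Y)={4,5,6,7} D(V)={3,5}: Y {4,5,6,7}->{4}; V {3,5}->{5} => REVISION
Total revisions = 3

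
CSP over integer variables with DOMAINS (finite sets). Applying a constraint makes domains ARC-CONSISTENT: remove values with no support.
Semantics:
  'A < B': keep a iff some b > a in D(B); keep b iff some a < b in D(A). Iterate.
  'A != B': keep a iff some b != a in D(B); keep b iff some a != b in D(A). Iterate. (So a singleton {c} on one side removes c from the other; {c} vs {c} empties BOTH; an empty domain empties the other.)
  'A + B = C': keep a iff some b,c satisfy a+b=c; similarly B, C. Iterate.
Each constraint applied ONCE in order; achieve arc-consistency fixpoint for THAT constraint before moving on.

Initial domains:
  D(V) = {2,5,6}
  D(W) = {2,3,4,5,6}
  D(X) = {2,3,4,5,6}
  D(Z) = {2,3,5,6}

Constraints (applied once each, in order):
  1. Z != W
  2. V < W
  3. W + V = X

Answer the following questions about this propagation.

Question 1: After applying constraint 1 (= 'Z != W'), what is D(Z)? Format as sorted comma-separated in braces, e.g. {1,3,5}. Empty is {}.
Answer: {2,3,5,6}

Derivation:
Constraint 1 (Z != W) on D(Z)={2,3,5,6} D(W)={2,3,4,5,6}: no change
So after constraint 1: D(Z) = {2,3,5,6}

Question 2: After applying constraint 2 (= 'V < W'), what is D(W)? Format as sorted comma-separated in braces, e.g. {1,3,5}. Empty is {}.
Constraint 1 (Z != W) on D(Z)={2,3,5,6} D(W)={2,3,4,5,6}: no change
Constraint 2 (V < W) on D(V)={2,5,6} D(W)={2,3,4,5,6}: V {2,5,6}->{2,5}; W {2,3,4,5,6}->{3,4,5,6}
So after constraint 2: D(W) = {3,4,5,6}

Answer: {3,4,5,6}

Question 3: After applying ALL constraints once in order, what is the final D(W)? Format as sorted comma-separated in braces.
Constraint 1 (Z != W) on D(Z)={2,3,5,6} D(W)={2,3,4,5,6}: no change
Constraint 2 (V < W) on D(V)={2,5,6} D(W)={2,3,4,5,6}: V {2,5,6}->{2,5}; W {2,3,4,5,6}->{3,4,5,6}
Constraint 3 (W + V = X) on D(W)={3,4,5,6} D(V)={2,5} D(X)={2,3,4,5,6}: W {3,4,5,6}->{3,4}; V {2,5}->{2}; X {2,3,4,5,6}->{5,6}
So after all 3 constraints: D(W) = {3,4}

Answer: {3,4}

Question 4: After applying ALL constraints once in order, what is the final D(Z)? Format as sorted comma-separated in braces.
Answer: {2,3,5,6}

Derivation:
Constraint 1 (Z != W) on D(Z)={2,3,5,6} D(W)={2,3,4,5,6}: no change
Constraint 2 (V < W) on D(V)={2,5,6} D(W)={2,3,4,5,6}: V {2,5,6}->{2,5}; W {2,3,4,5,6}->{3,4,5,6}
Constraint 3 (W + V = X) on D(W)={3,4,5,6} D(V)={2,5} D(X)={2,3,4,5,6}: W {3,4,5,6}->{3,4}; V {2,5}->{2}; X {2,3,4,5,6}->{5,6}
So after all 3 constraints: D(Z) = {2,3,5,6}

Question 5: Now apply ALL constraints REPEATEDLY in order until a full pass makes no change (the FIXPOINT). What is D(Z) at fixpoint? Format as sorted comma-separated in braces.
pass 0 (initial): D(Z)={2,3,5,6}
pass 1: V {2,5,6}->{2}; W {2,3,4,5,6}->{3,4}; X {2,3,4,5,6}->{5,6}
pass 2: no change
Fixpoint after 2 passes: D(Z) = {2,3,5,6}

Answer: {2,3,5,6}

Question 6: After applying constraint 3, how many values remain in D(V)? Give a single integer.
Constraint 1 (Z != W) on D(Z)={2,3,5,6} D(W)={2,3,4,5,6}: no change
Constraint 2 (V < W) on D(V)={2,5,6} D(W)={2,3,4,5,6}: V {2,5,6}->{2,5}; W {2,3,4,5,6}->{3,4,5,6}
Constraint 3 (W + V = X) on D(W)={3,4,5,6} D(V)={2,5} D(X)={2,3,4,5,6}: W {3,4,5,6}->{3,4}; V {2,5}->{2}; X {2,3,4,5,6}->{5,6}
So after constraint 3: D(V)={2}, size = 1

Answer: 1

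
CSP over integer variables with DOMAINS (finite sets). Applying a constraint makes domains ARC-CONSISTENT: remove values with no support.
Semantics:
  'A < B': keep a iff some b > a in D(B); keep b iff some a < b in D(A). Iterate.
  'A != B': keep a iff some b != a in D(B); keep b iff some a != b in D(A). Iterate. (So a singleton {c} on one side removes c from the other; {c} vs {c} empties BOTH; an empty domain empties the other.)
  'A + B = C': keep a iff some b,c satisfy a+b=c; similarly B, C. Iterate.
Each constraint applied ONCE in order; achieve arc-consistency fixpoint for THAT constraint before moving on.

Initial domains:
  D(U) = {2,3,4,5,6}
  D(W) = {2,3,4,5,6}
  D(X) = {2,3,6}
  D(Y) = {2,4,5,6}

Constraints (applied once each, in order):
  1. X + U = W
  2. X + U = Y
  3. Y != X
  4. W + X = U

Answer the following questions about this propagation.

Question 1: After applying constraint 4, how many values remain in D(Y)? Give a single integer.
Constraint 1 (X + U = W) on D(X)={2,3,6} D(U)={2,3,4,5,6} D(W)={2,3,4,5,6}: X {2,3,6}->{2,3}; U {2,3,4,5,6}->{2,3,4}; W {2,3,4,5,6}->{4,5,6}
Constraint 2 (X + U = Y) on D(X)={2,3} D(U)={2,3,4} D(Y)={2,4,5,6}: Y {2,4,5,6}->{4,5,6}
Constraint 3 (Y != X) on D(Y)={4,5,6} D(X)={2,3}: no change
Constraint 4 (W + X = U) on D(W)={4,5,6} D(X)={2,3} D(U)={2,3,4}: W {4,5,6}->{}; X {2,3}->{}; U {2,3,4}->{}
So after constraint 4: D(Y)={4,5,6}, size = 3

Answer: 3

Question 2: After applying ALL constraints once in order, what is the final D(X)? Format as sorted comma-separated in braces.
Constraint 1 (X + U = W) on D(X)={2,3,6} D(U)={2,3,4,5,6} D(W)={2,3,4,5,6}: X {2,3,6}->{2,3}; U {2,3,4,5,6}->{2,3,4}; W {2,3,4,5,6}->{4,5,6}
Constraint 2 (X + U = Y) on D(X)={2,3} D(U)={2,3,4} D(Y)={2,4,5,6}: Y {2,4,5,6}->{4,5,6}
Constraint 3 (Y != X) on D(Y)={4,5,6} D(X)={2,3}: no change
Constraint 4 (W + X = U) on D(W)={4,5,6} D(X)={2,3} D(U)={2,3,4}: W {4,5,6}->{}; X {2,3}->{}; U {2,3,4}->{}
So after all 4 constraints: D(X) = {}

Answer: {}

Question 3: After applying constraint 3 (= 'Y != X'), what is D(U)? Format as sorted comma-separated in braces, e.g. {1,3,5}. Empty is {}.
Constraint 1 (X + U = W) on D(X)={2,3,6} D(U)={2,3,4,5,6} D(W)={2,3,4,5,6}: X {2,3,6}->{2,3}; U {2,3,4,5,6}->{2,3,4}; W {2,3,4,5,6}->{4,5,6}
Constraint 2 (X + U = Y) on D(X)={2,3} D(U)={2,3,4} D(Y)={2,4,5,6}: Y {2,4,5,6}->{4,5,6}
Constraint 3 (Y != X) on D(Y)={4,5,6} D(X)={2,3}: no change
So after constraint 3: D(U) = {2,3,4}

Answer: {2,3,4}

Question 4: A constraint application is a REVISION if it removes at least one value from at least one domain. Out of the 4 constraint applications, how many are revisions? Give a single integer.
Answer: 3

Derivation:
Constraint 1 (X + U = W) on D(X)={2,3,6} D(U)={2,3,4,5,6} D(W)={2,3,4,5,6}: X {2,3,6}->{2,3}; U {2,3,4,5,6}->{2,3,4}; W {2,3,4,5,6}->{4,5,6} => REVISION
Constraint 2 (X + U = Y) on D(X)={2,3} D(U)={2,3,4} D(Y)={2,4,5,6}: Y {2,4,5,6}->{4,5,6} => REVISION
Constraint 3 (Y != X) on D(Y)={4,5,6} D(X)={2,3}: no change => not a revision
Constraint 4 (W + X = U) on D(W)={4,5,6} D(X)={2,3} D(U)={2,3,4}: W {4,5,6}->{}; X {2,3}->{}; U {2,3,4}->{} => REVISION
Total revisions = 3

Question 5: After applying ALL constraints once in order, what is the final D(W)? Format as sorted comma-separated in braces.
Constraint 1 (X + U = W) on D(X)={2,3,6} D(U)={2,3,4,5,6} D(W)={2,3,4,5,6}: X {2,3,6}->{2,3}; U {2,3,4,5,6}->{2,3,4}; W {2,3,4,5,6}->{4,5,6}
Constraint 2 (X + U = Y) on D(X)={2,3} D(U)={2,3,4} D(Y)={2,4,5,6}: Y {2,4,5,6}->{4,5,6}
Constraint 3 (Y != X) on D(Y)={4,5,6} D(X)={2,3}: no change
Constraint 4 (W + X = U) on D(W)={4,5,6} D(X)={2,3} D(U)={2,3,4}: W {4,5,6}->{}; X {2,3}->{}; U {2,3,4}->{}
So after all 4 constraints: D(W) = {}

Answer: {}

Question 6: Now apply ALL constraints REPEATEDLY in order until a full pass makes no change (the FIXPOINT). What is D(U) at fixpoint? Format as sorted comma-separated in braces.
pass 0 (initial): D(U)={2,3,4,5,6}
pass 1: U {2,3,4,5,6}->{}; W {2,3,4,5,6}->{}; X {2,3,6}->{}; Y {2,4,5,6}->{4,5,6}
pass 2: Y {4,5,6}->{}
pass 3: no change
Fixpoint after 3 passes: D(U) = {}

Answer: {}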